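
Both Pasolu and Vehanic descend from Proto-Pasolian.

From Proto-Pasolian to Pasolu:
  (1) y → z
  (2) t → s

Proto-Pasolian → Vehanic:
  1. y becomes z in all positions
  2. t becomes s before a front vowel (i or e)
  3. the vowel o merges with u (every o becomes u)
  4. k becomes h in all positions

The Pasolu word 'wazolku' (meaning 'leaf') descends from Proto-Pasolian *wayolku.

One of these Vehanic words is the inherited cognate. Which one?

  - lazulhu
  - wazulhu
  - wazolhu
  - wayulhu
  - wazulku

wazulhu

Vehanic: *wayolku > wazolku > wazulku > wazulhu  (by unconditioned shift, vowel merger, unconditioned shift)
Among the options, 'wazulhu' alone shows every Vehanic change applied in order.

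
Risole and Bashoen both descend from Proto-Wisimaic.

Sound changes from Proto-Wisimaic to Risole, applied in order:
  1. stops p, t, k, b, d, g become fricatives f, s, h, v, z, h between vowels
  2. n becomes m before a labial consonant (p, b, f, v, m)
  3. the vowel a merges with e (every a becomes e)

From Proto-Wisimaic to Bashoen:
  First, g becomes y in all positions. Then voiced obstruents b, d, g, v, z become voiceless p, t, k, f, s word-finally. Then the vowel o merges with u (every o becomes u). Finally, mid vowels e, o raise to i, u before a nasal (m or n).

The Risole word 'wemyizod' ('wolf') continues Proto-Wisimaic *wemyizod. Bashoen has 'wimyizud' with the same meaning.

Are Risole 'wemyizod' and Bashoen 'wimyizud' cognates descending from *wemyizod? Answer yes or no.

no

Derive the expected Bashoen reflex of *wemyizod:
Bashoen: *wemyizod > wemyizot > wemyizut > wimyizut  (by final devoicing, vowel merger, pre-nasal raising)
The regular Bashoen reflex would be 'wimyizut', but the attested form is 'wimyizud'. The correspondence is irregular, so they are not cognates (the Bashoen form has a different source).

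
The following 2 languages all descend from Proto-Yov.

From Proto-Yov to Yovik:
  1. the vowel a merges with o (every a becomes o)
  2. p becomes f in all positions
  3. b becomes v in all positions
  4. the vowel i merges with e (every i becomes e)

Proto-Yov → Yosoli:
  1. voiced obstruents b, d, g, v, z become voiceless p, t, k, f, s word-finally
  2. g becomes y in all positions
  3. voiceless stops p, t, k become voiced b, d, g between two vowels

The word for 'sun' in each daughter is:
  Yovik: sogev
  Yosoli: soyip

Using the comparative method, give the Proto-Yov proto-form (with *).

*sogib

Position 4: Yovik has e, Yosoli has i. Yosoli preserves i here (none of its changes turn any other segment into i), so the proto-segment is *i.
Position 5: Yovik has v, Yosoli has p. Taking the neighbouring segments as reconstructed: Yovik v could go back to *b or *v; Yosoli p could go back to *p or *b — the one source consistent with every daughter is *b.
This points to *sogib. Verify forward in each daughter:
Yovik: *sogib
  sogib (rule 1 does not apply)
  sogib (rule 2 does not apply)
  sogib → sogiv   [unconditioned shift]
  sogiv → sogev   [vowel merger]
  giving Yovik sogev.
Yosoli: *sogib > sogip > soyip  (by final devoicing, unconditioned shift)
Only *sogib yields all of Yovik sogev, Yosoli soyip.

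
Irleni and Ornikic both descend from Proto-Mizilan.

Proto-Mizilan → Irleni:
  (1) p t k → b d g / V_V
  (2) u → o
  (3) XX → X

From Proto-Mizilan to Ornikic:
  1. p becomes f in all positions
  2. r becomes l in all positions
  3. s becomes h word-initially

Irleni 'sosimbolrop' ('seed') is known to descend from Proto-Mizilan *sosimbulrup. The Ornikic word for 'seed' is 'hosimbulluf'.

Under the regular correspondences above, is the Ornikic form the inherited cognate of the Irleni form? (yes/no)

Derive the expected Ornikic reflex of *sosimbulrup:
Ornikic: *sosimbulrup > sosimbulruf > sosimbulluf > hosimbulluf  (by unconditioned shift, unconditioned shift, debuccalisation)
Ornikic 'hosimbulluf' matches the regular reflex exactly, so the pair is cognate.

yes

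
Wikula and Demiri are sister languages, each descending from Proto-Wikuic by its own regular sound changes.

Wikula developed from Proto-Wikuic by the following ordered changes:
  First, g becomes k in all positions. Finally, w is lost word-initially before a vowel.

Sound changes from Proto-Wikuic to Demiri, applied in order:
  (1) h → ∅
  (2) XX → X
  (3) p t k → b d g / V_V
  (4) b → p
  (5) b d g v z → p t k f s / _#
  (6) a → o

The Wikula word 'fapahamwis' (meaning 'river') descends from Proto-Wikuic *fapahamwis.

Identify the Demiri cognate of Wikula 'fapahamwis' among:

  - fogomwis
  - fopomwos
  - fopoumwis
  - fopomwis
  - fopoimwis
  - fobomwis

fopomwis

Demiri: start from *fapahamwis.
  rule 1 (h-loss): fapahamwis → fapaamwis
  rule 2 (degemination): fapaamwis → fapamwis
  rule 3 (intervocalic voicing): fapamwis → fabamwis
  rule 4 (unconditioned shift): fabamwis → fapamwis
  rule 5: no change — fapamwis
  rule 6 (vowel merger): fapamwis → fopomwis
  ⇒ Demiri fopomwis
Among the options, 'fopomwis' alone shows every Demiri change applied in order.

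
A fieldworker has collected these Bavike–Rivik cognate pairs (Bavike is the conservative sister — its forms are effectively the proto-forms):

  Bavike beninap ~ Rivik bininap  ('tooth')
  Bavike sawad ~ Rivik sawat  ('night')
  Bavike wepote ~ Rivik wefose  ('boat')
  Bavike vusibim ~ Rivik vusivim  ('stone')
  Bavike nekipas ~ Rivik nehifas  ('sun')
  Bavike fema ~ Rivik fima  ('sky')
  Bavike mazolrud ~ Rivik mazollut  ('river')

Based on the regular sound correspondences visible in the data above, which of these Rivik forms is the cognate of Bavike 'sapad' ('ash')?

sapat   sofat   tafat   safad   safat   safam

safat

nekipas ~ nehifas — Bavike p corresponds to Rivik f between vowels (before a back vowel).
sawad ~ sawat, mazolrud ~ mazollut — Bavike d corresponds to Rivik t word-finally.
Applying these to Bavike 'sapad':
  sapad → safad   (p→f between vowels (before a back vowel))
  safad → safat   (d→t word-finally)
So the Rivik cognate is 'safat'.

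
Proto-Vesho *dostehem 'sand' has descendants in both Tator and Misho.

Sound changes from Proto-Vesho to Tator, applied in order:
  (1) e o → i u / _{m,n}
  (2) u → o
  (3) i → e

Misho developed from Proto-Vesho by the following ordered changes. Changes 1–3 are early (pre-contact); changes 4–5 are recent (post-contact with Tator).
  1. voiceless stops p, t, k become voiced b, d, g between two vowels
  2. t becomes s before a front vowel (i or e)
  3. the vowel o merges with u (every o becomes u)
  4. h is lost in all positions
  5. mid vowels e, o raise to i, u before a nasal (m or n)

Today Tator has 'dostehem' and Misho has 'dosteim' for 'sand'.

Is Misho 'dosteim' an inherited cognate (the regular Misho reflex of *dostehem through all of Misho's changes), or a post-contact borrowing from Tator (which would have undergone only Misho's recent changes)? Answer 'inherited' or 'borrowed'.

borrowed

If inherited, *dostehem would pass through all of Misho's changes:
Misho: *dostehem > dossehem > dussehem > dusseem > dusseim  (by palatalisation, vowel merger, h-loss, pre-nasal raising)
If borrowed from Tator 'dostehem' after the early changes, it would undergo only the recent ones:
  rule 4 (h-loss): dostehem → dosteem
  rule 5 (pre-nasal raising): dosteem → dosteim
  ⇒ as a loan: dosteim
Misho 'dosteim' matches the loan outcome 'dosteim', not the inherited 'dusseim' — it skipped the early Misho changes, so it was borrowed from Tator.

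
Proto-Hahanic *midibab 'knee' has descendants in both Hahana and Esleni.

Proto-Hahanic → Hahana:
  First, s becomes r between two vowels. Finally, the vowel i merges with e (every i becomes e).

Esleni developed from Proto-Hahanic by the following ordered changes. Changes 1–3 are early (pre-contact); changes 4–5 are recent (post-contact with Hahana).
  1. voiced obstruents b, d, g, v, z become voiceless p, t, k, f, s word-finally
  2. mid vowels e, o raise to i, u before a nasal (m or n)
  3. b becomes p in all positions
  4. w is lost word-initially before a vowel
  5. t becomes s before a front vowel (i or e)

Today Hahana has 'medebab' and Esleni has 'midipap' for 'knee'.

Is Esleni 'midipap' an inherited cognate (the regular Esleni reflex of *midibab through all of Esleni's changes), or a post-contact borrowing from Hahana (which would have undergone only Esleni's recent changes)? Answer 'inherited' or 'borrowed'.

If inherited, *midibab would pass through all of Esleni's changes:
Esleni: *midibab
  midibab → midibap   [final devoicing]
  midibap (rule 2 does not apply)
  midibap → midipap   [unconditioned shift]
  midipap (rule 4 does not apply)
  midipap (rule 5 does not apply)
  giving Esleni midipap.
If borrowed from Hahana 'medebab' after the early changes, it would undergo only the recent ones:
  rule 4 (glide loss): no change (medebab)
  rule 5 (palatalisation): no change (medebab)
  ⇒ as a loan: medebab
Esleni 'midipap' matches the inherited outcome exactly, so it is an inherited cognate, not a loan.

inherited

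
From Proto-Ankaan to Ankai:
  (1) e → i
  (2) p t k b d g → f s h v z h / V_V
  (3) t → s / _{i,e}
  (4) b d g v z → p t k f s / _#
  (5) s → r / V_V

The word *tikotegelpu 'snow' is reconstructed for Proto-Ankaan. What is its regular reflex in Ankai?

Ankai: *tikotegelpu
  tikotegelpu → tikotigilpu   [vowel merger]
  tikotigilpu → tihosihilpu   [intervocalic lenition]
  tihosihilpu → sihosihilpu   [palatalisation]
  sihosihilpu (rule 4 does not apply)
  sihosihilpu → sihorihilpu   [rhotacism]
  giving Ankai sihorihilpu.

sihorihilpu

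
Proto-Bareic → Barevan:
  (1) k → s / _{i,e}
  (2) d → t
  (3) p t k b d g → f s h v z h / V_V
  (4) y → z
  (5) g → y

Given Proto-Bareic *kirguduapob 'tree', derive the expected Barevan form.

Barevan: *kirguduapob
  kirguduapob → sirguduapob   [palatalisation]
  sirguduapob → sirgutuapob   [unconditioned shift]
  sirgutuapob → sirgusuafob   [intervocalic lenition]
  sirgusuafob (rule 4 does not apply)
  sirgusuafob → siryusuafob   [unconditioned shift]
  giving Barevan siryusuafob.

siryusuafob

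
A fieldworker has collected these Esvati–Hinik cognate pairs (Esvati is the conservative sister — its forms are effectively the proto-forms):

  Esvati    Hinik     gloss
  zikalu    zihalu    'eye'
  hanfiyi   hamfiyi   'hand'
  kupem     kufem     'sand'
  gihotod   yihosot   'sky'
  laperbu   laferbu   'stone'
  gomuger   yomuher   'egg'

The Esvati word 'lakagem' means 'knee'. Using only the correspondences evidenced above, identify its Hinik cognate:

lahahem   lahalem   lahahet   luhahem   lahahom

zikalu ~ zihalu — Esvati k corresponds to Hinik h between vowels (before a back vowel).
gomuger ~ yomuher — Esvati g corresponds to Hinik h between vowels (before a front vowel).
Applying these to Esvati 'lakagem':
  lakagem → lahagem   (k→h between vowels (before a back vowel))
  lahagem → lahahem   (g→h between vowels (before a front vowel))
So the Hinik cognate is 'lahahem'.

lahahem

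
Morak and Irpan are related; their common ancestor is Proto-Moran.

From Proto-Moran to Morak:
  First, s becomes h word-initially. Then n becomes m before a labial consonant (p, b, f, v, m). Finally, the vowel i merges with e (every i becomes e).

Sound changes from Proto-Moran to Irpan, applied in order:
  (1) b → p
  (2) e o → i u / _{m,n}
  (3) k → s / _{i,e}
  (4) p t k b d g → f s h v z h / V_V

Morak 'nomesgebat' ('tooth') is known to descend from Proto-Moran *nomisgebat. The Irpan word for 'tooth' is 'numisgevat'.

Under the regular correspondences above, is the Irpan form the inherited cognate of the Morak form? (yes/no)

Derive the expected Irpan reflex of *nomisgebat:
Irpan: *nomisgebat > nomisgepat > numisgepat > numisgefat  (by unconditioned shift, pre-nasal raising, intervocalic lenition)
The regular Irpan reflex would be 'numisgefat', but the attested form is 'numisgevat'. The correspondence is irregular, so they are not cognates (the Irpan form has a different source).

no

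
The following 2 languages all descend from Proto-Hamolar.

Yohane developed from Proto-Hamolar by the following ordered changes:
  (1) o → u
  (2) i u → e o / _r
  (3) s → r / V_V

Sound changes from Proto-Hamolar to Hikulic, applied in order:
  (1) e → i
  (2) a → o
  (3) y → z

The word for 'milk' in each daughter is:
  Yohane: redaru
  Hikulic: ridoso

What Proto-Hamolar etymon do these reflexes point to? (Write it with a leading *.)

*redaso

Position 2: Yohane has e, Hikulic has i. Taking the neighbouring segments as reconstructed: Yohane e can only go back to *e; Hikulic i could go back to *e or *i — the one source consistent with every daughter is *e.
Position 4: Yohane has a, Hikulic has o. Yohane preserves a here (none of its changes turn any other segment into a), so the proto-segment is *a.
Continuing position by position gives *redaso; check it forward:
Yohane: *redaso
  redaso → redasu   [vowel merger]
  redasu (rule 2 does not apply)
  redasu → redaru   [rhotacism]
  giving Yohane redaru.
Hikulic: *redaso > ridaso > ridoso  (by vowel merger, vowel merger)
*redaso is the unique common source.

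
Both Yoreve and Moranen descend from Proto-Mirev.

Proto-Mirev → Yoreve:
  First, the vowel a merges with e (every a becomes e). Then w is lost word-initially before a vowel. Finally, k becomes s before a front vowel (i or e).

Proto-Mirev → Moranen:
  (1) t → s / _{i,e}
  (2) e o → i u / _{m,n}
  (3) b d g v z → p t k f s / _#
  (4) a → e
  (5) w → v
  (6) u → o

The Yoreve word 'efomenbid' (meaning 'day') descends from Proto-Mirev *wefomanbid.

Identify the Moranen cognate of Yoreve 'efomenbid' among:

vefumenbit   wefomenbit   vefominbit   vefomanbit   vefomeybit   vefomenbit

Moranen: *wefomanbid > wefumanbid > wefumanbit > wefumenbit > vefumenbit > vefomenbit  (by pre-nasal raising, final devoicing, vowel merger, unconditioned shift, vowel merger)
Only 'vefomenbit' matches the regular Moranen development of *wefomanbid.

vefomenbit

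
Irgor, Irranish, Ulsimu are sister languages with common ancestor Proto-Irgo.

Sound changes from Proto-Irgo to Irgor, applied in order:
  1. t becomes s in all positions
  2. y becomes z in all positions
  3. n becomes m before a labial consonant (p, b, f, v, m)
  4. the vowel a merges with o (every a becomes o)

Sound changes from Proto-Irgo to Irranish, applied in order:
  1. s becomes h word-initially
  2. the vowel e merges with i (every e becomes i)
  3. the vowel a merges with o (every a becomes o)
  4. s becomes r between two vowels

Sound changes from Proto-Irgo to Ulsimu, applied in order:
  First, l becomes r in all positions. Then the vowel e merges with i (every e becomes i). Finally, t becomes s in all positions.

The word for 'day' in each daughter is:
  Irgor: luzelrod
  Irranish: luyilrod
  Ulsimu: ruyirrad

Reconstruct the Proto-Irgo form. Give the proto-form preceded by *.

*luyelrad

Position 7: Irgor has o, Irranish has o, Ulsimu has a. Ulsimu preserves a here (none of its changes turn any other segment into a), so the proto-segment is *a.
Position 4: Irgor has e, Irranish has i, Ulsimu has i. Irgor preserves e here (none of its changes turn any other segment into e), so the proto-segment is *e.
Continuing position by position gives *luyelrad; check it forward:
Irgor: *luyelrad
  luyelrad (rule 1 does not apply)
  luyelrad → luzelrad   [unconditioned shift]
  luzelrad (rule 3 does not apply)
  luzelrad → luzelrod   [vowel merger]
  giving Irgor luzelrod.
Irranish: start from *luyelrad.
  rule 1: no change — luyelrad
  rule 2 (vowel merger): luyelrad → luyilrad
  rule 3 (vowel merger): luyilrad → luyilrod
  rule 4: no change — luyilrod
  ⇒ Irranish luyilrod
Ulsimu: *luyelrad
  luyelrad → ruyerrad   [unconditioned shift]
  ruyerrad → ruyirrad   [vowel merger]
  ruyirrad (rule 3 does not apply)
  giving Ulsimu ruyirrad.
No other proto-form is consistent with every reflex, so the reconstruction is *luyelrad.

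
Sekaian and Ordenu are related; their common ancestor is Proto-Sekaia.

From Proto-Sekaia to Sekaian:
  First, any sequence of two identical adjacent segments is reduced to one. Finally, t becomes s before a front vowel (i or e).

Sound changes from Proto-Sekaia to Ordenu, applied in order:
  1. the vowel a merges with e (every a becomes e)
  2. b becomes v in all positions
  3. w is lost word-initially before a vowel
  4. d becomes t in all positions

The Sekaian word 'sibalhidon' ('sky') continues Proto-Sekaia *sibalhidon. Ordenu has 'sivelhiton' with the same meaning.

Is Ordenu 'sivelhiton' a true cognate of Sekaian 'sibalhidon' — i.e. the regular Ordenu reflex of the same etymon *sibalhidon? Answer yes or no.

yes

Derive the expected Ordenu reflex of *sibalhidon:
Ordenu: start from *sibalhidon.
  rule 1 (vowel merger): sibalhidon → sibelhidon
  rule 2 (unconditioned shift): sibelhidon → sivelhidon
  rule 3: no change — sivelhidon
  rule 4 (unconditioned shift): sivelhidon → sivelhiton
  ⇒ Ordenu sivelhiton
Ordenu 'sivelhiton' matches the regular reflex exactly, so the pair is cognate.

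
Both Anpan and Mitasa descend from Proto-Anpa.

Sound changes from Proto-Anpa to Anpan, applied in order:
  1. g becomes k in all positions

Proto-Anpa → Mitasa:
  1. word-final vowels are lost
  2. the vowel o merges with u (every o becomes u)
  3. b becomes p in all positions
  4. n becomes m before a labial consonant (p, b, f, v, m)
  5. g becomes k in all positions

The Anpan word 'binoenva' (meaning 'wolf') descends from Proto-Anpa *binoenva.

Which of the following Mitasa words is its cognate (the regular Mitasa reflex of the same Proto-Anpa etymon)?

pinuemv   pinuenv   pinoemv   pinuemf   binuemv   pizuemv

pinuemv

Mitasa: *binoenva > binoenv > binuenv > pinuenv > pinuemv  (by apocope, vowel merger, unconditioned shift, nasal place assimilation)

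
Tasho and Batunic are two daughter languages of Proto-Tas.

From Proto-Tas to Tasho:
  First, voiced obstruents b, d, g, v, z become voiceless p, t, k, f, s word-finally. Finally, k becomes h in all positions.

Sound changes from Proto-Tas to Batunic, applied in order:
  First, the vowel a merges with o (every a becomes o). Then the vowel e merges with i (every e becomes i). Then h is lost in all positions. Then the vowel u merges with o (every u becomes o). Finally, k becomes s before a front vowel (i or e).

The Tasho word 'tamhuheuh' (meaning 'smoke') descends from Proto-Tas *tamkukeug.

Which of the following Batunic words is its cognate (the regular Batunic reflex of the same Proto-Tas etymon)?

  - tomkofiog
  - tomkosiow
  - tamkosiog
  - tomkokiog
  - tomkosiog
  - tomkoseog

Batunic: start from *tamkukeug.
  rule 1 (vowel merger): tamkukeug → tomkukeug
  rule 2 (vowel merger): tomkukeug → tomkukiug
  rule 3: no change — tomkukiug
  rule 4 (vowel merger): tomkukiug → tomkokiog
  rule 5 (palatalisation): tomkokiog → tomkosiog
  ⇒ Batunic tomkosiog
Only 'tomkosiog' matches the regular Batunic development of *tamkukeug.

tomkosiog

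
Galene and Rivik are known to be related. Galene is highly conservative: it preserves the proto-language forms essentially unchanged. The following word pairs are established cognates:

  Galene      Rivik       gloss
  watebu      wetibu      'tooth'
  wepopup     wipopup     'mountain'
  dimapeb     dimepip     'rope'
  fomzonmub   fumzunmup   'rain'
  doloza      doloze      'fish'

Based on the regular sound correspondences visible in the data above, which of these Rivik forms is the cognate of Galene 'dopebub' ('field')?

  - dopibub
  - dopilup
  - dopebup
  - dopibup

watebu ~ wetibu, dimapeb ~ dimepip — Galene e corresponds to Rivik i after a consonant, before a labial obstruent.
dimapeb ~ dimepip, fomzonmub ~ fumzunmup — Galene b corresponds to Rivik p word-finally.
Applying these to Galene 'dopebub':
  dopebub → dopibub   (e→i after a consonant, before a labial obstruent)
  dopibub → dopibup   (b→p word-finally)
So the Rivik cognate is 'dopibup'.

dopibup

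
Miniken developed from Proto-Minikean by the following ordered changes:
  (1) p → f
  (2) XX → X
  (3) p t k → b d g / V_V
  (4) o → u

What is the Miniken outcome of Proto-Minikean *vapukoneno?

Miniken: *vapukoneno > vafukoneno > vafugoneno > vafugunenu  (by unconditioned shift, intervocalic voicing, vowel merger)

vafugunenu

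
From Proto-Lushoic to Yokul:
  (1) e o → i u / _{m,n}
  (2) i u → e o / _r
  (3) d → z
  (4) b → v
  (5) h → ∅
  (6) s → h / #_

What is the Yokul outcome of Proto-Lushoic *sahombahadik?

Yokul: *sahombahadik
  sahombahadik → sahumbahadik   [pre-nasal raising]
  sahumbahadik (rule 2 does not apply)
  sahumbahadik → sahumbahazik   [unconditioned shift]
  sahumbahazik → sahumvahazik   [unconditioned shift]
  sahumvahazik → saumvaazik   [h-loss]
  saumvaazik → haumvaazik   [debuccalisation]
  giving Yokul haumvaazik.

haumvaazik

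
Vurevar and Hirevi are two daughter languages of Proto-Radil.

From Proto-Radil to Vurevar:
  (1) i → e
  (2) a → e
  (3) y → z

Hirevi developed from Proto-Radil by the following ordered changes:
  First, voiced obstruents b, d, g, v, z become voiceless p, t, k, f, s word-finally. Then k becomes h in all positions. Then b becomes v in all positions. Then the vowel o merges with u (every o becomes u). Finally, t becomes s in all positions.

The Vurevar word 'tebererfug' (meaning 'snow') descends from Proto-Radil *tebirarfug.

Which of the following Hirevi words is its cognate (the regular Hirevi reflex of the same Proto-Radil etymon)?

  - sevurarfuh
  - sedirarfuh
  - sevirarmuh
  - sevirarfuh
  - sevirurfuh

Hirevi: *tebirarfug
  tebirarfug → tebirarfuk   [final devoicing]
  tebirarfuk → tebirarfuh   [unconditioned shift]
  tebirarfuh → tevirarfuh   [unconditioned shift]
  tevirarfuh (rule 4 does not apply)
  tevirarfuh → sevirarfuh   [unconditioned shift]
  giving Hirevi sevirarfuh.
Only 'sevirarfuh' matches the regular Hirevi development of *tebirarfug.

sevirarfuh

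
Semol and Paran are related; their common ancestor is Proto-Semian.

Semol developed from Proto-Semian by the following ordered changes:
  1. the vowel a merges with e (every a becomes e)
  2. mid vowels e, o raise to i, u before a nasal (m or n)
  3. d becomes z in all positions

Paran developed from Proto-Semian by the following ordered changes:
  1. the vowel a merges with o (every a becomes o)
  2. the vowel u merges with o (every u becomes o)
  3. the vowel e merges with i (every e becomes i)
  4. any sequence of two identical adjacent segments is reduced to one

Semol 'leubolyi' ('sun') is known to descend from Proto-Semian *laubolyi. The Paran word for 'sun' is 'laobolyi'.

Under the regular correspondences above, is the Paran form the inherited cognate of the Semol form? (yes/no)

no

Derive the expected Paran reflex of *laubolyi:
Paran: start from *laubolyi.
  rule 1 (vowel merger): laubolyi → loubolyi
  rule 2 (vowel merger): loubolyi → loobolyi
  rule 3: no change — loobolyi
  rule 4 (degemination): loobolyi → lobolyi
  ⇒ Paran lobolyi
The regular Paran reflex would be 'lobolyi', but the attested form is 'laobolyi'. The correspondence is irregular, so they are not cognates (the Paran form has a different source).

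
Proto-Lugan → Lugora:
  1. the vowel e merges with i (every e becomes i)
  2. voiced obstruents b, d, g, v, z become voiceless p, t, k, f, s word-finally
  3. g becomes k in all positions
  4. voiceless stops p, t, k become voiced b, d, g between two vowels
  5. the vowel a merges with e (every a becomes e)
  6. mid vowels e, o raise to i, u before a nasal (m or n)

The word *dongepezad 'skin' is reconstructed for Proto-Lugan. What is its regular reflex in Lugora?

dunkibizet

Lugora: start from *dongepezad.
  rule 1 (vowel merger): dongepezad → dongipizad
  rule 2 (final devoicing): dongipizad → dongipizat
  rule 3 (unconditioned shift): dongipizat → donkipizat
  rule 4 (intervocalic voicing): donkipizat → donkibizat
  rule 5 (vowel merger): donkibizat → donkibizet
  rule 6 (pre-nasal raising): donkibizet → dunkibizet
  ⇒ Lugora dunkibizet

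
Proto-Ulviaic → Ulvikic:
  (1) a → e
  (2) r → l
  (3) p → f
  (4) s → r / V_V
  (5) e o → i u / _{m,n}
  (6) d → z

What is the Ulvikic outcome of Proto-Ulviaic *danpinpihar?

Ulvikic: *danpinpihar > denpinpiher > denpinpihel > denfinfihel > dinfinfihel > zinfinfihel  (by vowel merger, unconditioned shift, unconditioned shift, pre-nasal raising, unconditioned shift)

zinfinfihel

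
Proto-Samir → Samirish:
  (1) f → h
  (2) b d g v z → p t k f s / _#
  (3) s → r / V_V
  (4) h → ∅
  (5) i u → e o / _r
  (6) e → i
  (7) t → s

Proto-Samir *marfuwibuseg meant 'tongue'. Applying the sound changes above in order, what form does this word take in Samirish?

Samirish: start from *marfuwibuseg.
  rule 1 (unconditioned shift): marfuwibuseg → marhuwibuseg
  rule 2 (final devoicing): marhuwibuseg → marhuwibusek
  rule 3 (rhotacism): marhuwibusek → marhuwiburek
  rule 4 (h-loss): marhuwiburek → maruwiburek
  rule 5 (pre-rhotic lowering): maruwiburek → maruwiborek
  rule 6 (vowel merger): maruwiborek → maruwiborik
  rule 7: no change — maruwiborik
  ⇒ Samirish maruwiborik

maruwiborik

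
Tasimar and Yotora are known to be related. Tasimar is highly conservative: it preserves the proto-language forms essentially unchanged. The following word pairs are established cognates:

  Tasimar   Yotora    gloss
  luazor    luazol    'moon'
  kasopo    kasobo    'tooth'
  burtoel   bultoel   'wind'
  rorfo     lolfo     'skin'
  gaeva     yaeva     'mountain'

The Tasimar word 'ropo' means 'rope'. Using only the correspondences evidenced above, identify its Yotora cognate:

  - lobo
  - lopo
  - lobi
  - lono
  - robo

lobo

rorfo ~ lolfo — Tasimar r corresponds to Yotora l word-initially before a back vowel.
kasopo ~ kasobo — Tasimar p corresponds to Yotora b between vowels (before a back vowel).
Applying these to Tasimar 'ropo':
  ropo → lopo   (r→l word-initially before a back vowel)
  lopo → lobo   (p→b between vowels (before a back vowel))
So the Yotora cognate is 'lobo'.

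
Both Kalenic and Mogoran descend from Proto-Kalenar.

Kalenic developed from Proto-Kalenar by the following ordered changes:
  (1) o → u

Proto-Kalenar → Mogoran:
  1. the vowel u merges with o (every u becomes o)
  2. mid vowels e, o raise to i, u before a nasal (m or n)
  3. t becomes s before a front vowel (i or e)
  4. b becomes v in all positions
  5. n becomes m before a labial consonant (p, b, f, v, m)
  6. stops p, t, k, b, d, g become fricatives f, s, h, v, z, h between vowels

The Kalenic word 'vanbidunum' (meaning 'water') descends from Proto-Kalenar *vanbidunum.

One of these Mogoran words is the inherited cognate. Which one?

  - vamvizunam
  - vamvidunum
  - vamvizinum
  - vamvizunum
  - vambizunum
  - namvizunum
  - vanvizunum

vamvizunum

Mogoran: *vanbidunum
  vanbidunum → vanbidonom   [vowel merger]
  vanbidonom → vanbidunum   [pre-nasal raising]
  vanbidunum (rule 3 does not apply)
  vanbidunum → vanvidunum   [unconditioned shift]
  vanvidunum → vamvidunum   [nasal place assimilation]
  vamvidunum → vamvizunum   [intervocalic lenition]
  giving Mogoran vamvizunum.
The other candidates each miss or misapply at least one Mogoran change.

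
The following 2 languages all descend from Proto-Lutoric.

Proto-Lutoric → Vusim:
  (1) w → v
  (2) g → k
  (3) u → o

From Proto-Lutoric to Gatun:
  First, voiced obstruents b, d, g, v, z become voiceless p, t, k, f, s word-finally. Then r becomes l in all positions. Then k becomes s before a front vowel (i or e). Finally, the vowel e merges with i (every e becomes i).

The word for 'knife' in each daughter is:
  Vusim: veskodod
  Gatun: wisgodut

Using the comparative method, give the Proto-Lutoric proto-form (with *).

*wesgodud

Position 8: Vusim has d, Gatun has t. Vusim preserves d here (none of its changes turn any other segment into d), so the proto-segment is *d.
Position 4: Vusim has k, Gatun has g. Gatun preserves g here (none of its changes turn any other segment into g), so the proto-segment is *g.
Position 2: Vusim has e, Gatun has i. Vusim preserves e here (none of its changes turn any other segment into e), so the proto-segment is *e.
Verify the candidate proto-form against each daughter:
Vusim: *wesgodud
  wesgodud → vesgodud   [unconditioned shift]
  vesgodud → veskodud   [unconditioned shift]
  veskodud → veskodod   [vowel merger]
  giving Vusim veskodod.
Gatun: start from *wesgodud.
  rule 1 (final devoicing): wesgodud → wesgodut
  rule 2: no change — wesgodut
  rule 3: no change — wesgodut
  rule 4 (vowel merger): wesgodut → wisgodut
  ⇒ Gatun wisgodut
No other proto-form is consistent with every reflex, so the reconstruction is *wesgodud.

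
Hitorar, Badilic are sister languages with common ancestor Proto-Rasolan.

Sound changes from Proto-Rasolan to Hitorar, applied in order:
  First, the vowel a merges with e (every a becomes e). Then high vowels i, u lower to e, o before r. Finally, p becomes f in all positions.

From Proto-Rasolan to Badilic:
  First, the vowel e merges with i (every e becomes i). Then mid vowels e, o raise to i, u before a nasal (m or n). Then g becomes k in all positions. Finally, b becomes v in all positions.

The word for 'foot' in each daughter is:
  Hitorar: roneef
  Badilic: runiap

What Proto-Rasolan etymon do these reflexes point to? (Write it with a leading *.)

Position 4: Hitorar has e, Badilic has i. Taking the neighbouring segments as reconstructed: Hitorar e could go back to *a or *e; Badilic i could go back to *e or *i — the one source consistent with every daughter is *e.
Position 2: Hitorar has o, Badilic has u. Taking the neighbouring segments as reconstructed: Hitorar o can only go back to *o; Badilic u could go back to *o or *u — the one source consistent with every daughter is *o.
Position 5: Hitorar has e, Badilic has a. Badilic preserves a here (none of its changes turn any other segment into a), so the proto-segment is *a.
This points to *roneap. Verify forward in each daughter:
Hitorar: start from *roneap.
  rule 1 (vowel merger): roneap → roneep
  rule 2: no change — roneep
  rule 3 (unconditioned shift): roneep → roneef
  ⇒ Hitorar roneef
Badilic: start from *roneap.
  rule 1 (vowel merger): roneap → roniap
  rule 2 (pre-nasal raising): roniap → runiap
  rule 3: no change — runiap
  rule 4: no change — runiap
  ⇒ Badilic runiap
No other proto-form is consistent with every reflex, so the reconstruction is *roneap.

*roneap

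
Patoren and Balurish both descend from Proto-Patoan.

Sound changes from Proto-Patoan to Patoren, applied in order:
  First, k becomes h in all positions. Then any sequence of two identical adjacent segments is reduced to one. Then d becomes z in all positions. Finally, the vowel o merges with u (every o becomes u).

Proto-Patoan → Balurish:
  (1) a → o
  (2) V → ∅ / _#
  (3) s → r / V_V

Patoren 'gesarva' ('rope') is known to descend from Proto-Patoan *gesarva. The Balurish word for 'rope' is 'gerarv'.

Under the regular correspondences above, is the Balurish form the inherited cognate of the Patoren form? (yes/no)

Derive the expected Balurish reflex of *gesarva:
Balurish: *gesarva
  gesarva → gesorvo   [vowel merger]
  gesorvo → gesorv   [apocope]
  gesorv → gerorv   [rhotacism]
  giving Balurish gerorv.
The regular Balurish reflex would be 'gerorv', but the attested form is 'gerarv'. The correspondence is irregular, so they are not cognates (the Balurish form has a different source).

no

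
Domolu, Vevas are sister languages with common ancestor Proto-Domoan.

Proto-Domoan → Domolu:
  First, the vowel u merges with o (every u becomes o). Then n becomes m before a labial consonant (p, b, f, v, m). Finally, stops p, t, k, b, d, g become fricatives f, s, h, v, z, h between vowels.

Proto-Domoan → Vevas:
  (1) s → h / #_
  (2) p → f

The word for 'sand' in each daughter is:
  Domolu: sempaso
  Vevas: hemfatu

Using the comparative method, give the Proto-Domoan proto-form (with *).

*sempatu

Position 7: Domolu has o, Vevas has u. Vevas preserves u here (none of its changes turn any other segment into u), so the proto-segment is *u.
Position 4: Domolu has p, Vevas has f. Domolu preserves p here (none of its changes turn any other segment into p), so the proto-segment is *p.
Verify the candidate proto-form against each daughter:
Domolu: *sempatu > sempato > sempaso  (by vowel merger, intervocalic lenition)
Vevas: start from *sempatu.
  rule 1 (debuccalisation): sempatu → hempatu
  rule 2 (unconditioned shift): hempatu → hemfatu
  ⇒ Vevas hemfatu
No other proto-form is consistent with every reflex, so the reconstruction is *sempatu.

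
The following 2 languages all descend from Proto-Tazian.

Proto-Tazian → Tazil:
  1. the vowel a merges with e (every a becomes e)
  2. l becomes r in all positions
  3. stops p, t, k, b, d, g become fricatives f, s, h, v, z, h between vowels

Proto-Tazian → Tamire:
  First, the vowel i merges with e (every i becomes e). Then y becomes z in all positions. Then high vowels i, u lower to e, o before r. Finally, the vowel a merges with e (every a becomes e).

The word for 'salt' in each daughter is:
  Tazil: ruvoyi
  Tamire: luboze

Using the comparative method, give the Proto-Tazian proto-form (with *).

*luboyi

Position 3: Tazil has v, Tamire has b. Tamire preserves b here (none of its changes turn any other segment into b), so the proto-segment is *b.
Position 1: Tazil has r, Tamire has l. Tamire preserves l here (none of its changes turn any other segment into l), so the proto-segment is *l.
Position 6: Tazil has i, Tamire has e. Tazil preserves i here (none of its changes turn any other segment into i), so the proto-segment is *i.
Continuing position by position gives *luboyi; check it forward:
Tazil: start from *luboyi.
  rule 1: no change — luboyi
  rule 2 (unconditioned shift): luboyi → ruboyi
  rule 3 (intervocalic lenition): ruboyi → ruvoyi
  ⇒ Tazil ruvoyi
Tamire: start from *luboyi.
  rule 1 (vowel merger): luboyi → luboye
  rule 2 (unconditioned shift): luboye → luboze
  rule 3: no change — luboze
  rule 4: no change — luboze
  ⇒ Tamire luboze
No other proto-form is consistent with every reflex, so the reconstruction is *luboyi.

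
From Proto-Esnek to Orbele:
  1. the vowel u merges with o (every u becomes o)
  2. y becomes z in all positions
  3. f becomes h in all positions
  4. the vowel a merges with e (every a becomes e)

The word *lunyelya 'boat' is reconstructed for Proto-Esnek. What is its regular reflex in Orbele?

lonzelze

Orbele: start from *lunyelya.
  rule 1 (vowel merger): lunyelya → lonyelya
  rule 2 (unconditioned shift): lonyelya → lonzelza
  rule 3: no change — lonzelza
  rule 4 (vowel merger): lonzelza → lonzelze
  ⇒ Orbele lonzelze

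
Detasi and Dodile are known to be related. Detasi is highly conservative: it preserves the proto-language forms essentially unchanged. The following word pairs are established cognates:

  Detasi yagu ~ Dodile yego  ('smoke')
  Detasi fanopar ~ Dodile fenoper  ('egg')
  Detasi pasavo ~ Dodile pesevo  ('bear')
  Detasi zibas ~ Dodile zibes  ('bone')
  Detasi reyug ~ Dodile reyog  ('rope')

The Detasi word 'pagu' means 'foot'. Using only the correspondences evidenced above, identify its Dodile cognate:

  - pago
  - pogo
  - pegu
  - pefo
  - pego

yagu ~ yego, pasavo ~ pesevo — Detasi a corresponds to Dodile e after a consonant, before a consonant other than r, m, n, p, b, f, v.
yagu ~ yego — Detasi u corresponds to Dodile o word-finally.
Applying these to Detasi 'pagu':
  pagu → pegu   (a→e after a consonant, before a consonant other than r, m, n, p, b, f, v)
  pegu → pego   (u→o word-finally)
So the Dodile cognate is 'pego'.

pego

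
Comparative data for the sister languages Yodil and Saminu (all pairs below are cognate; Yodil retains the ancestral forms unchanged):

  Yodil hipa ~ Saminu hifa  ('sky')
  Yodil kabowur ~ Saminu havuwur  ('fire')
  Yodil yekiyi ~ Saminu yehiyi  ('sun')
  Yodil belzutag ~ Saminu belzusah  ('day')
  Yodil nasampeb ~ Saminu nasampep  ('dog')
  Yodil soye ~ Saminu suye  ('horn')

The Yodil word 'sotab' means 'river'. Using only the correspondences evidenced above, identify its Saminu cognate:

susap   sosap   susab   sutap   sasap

kabowur ~ havuwur, soye ~ suye — Yodil o corresponds to Saminu u after a consonant, before a consonant other than r, m, n, p, b, f, v.
belzutag ~ belzusah — Yodil t corresponds to Saminu s between vowels (before a back vowel).
nasampeb ~ nasampep — Yodil b corresponds to Saminu p word-finally.
Applying these to Yodil 'sotab':
  sotab → sutab   (o→u after a consonant, before a consonant other than r, m, n, p, b, f, v)
  sutab → susab   (t→s between vowels (before a back vowel))
  susab → susap   (b→p word-finally)
So the Saminu cognate is 'susap'.

susap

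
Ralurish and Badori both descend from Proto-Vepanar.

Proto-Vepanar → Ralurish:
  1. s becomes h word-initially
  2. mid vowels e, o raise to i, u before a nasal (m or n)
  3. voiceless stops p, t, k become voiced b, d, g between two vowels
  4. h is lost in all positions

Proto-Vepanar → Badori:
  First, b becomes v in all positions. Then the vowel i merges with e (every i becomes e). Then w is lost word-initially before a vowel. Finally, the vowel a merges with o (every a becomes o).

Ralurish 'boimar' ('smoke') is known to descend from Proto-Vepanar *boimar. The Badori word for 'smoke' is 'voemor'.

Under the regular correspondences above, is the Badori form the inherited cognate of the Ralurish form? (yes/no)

yes

Derive the expected Badori reflex of *boimar:
Badori: start from *boimar.
  rule 1 (unconditioned shift): boimar → voimar
  rule 2 (vowel merger): voimar → voemar
  rule 3: no change — voemar
  rule 4 (vowel merger): voemar → voemor
  ⇒ Badori voemor
Badori 'voemor' matches the regular reflex exactly, so the pair is cognate.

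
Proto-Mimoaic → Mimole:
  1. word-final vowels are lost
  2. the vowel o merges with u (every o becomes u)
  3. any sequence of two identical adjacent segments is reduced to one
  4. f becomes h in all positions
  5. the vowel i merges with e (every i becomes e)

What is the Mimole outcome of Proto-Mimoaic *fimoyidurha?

hemuyedurh

Mimole: *fimoyidurha > fimoyidurh > fimuyidurh > himuyidurh > hemuyedurh  (by apocope, vowel merger, unconditioned shift, vowel merger)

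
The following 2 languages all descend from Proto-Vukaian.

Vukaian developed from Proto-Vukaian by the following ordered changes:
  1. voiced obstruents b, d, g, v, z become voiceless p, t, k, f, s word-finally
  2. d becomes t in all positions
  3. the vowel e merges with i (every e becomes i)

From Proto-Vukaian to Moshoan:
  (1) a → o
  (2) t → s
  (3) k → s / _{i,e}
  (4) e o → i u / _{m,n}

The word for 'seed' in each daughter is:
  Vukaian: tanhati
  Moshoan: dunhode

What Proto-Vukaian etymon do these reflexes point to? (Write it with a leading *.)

Position 7: Vukaian has i, Moshoan has e. Moshoan preserves e here (none of its changes turn any other segment into e), so the proto-segment is *e.
Position 2: Vukaian has a, Moshoan has u. Vukaian preserves a here (none of its changes turn any other segment into a), so the proto-segment is *a.
Verify the candidate proto-form against each daughter:
Vukaian: *danhade
  danhade (rule 1 does not apply)
  danhade → tanhate   [unconditioned shift]
  tanhate → tanhati   [vowel merger]
  giving Vukaian tanhati.
Moshoan: *danhade
  danhade → donhode   [vowel merger]
  donhode (rule 2 does not apply)
  donhode (rule 3 does not apply)
  donhode → dunhode   [pre-nasal raising]
  giving Moshoan dunhode.
*danhade is the unique common source.

*danhade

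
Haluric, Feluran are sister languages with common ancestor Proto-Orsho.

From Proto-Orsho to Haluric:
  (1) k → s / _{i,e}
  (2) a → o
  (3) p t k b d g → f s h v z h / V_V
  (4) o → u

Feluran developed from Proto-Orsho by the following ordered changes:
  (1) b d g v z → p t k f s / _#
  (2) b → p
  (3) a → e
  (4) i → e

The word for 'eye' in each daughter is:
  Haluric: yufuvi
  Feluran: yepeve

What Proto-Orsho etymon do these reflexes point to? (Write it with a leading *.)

Position 3: Haluric has f, Feluran has p. Taking the neighbouring segments as reconstructed: Haluric f could go back to *p or *f; Feluran p could go back to *p or *b — the one source consistent with every daughter is *p.
Position 4: Haluric has u, Feluran has e. Taking the neighbouring segments as reconstructed: Haluric u could go back to *a or *o or *u; Feluran e could go back to *a or *e or *i — the one source consistent with every daughter is *a.
This points to *yapavi. Verify forward in each daughter:
Haluric: start from *yapavi.
  rule 1: no change — yapavi
  rule 2 (vowel merger): yapavi → yopovi
  rule 3 (intervocalic lenition): yopovi → yofovi
  rule 4 (vowel merger): yofovi → yufuvi
  ⇒ Haluric yufuvi
Feluran: *yapavi
  yapavi (rule 1 does not apply)
  yapavi (rule 2 does not apply)
  yapavi → yepevi   [vowel merger]
  yepevi → yepeve   [vowel merger]
  giving Feluran yepeve.
Only *yapavi yields all of Haluric yufuvi, Feluran yepeve.

*yapavi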